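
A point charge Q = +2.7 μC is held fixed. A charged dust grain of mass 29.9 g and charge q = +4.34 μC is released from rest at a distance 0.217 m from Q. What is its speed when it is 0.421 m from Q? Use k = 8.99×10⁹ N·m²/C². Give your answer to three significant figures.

Only the electrostatic force acts, so mechanical energy is conserved: ½mv² = U₁ − U₂ = kQq(1/r₁ − 1/r₂).
U₁ − U₂ = (8.99×10⁹ N·m²/C²)(2.70×10⁻⁶ C)(4.34×10⁻⁶ C)(1/0.217 − 1/0.421) = 0.235 J.
v = √(2·0.235/0.0299) = 3.97 m/s.

3.97 m/s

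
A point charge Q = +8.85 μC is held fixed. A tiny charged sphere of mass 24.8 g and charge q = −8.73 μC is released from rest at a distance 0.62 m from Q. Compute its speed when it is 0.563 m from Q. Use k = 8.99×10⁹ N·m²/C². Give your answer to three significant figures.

3.02 m/s

Only the electrostatic force acts, so mechanical energy is conserved: ½mv² = U₁ − U₂ = kQq(1/r₁ − 1/r₂).
U₁ − U₂ = (8.99×10⁹ N·m²/C²)(8.85×10⁻⁶ C)(-8.73×10⁻⁶ C)(1/0.620 − 1/0.563) = 0.113 J.
v = √(2·0.113/0.0248) = 3.02 m/s.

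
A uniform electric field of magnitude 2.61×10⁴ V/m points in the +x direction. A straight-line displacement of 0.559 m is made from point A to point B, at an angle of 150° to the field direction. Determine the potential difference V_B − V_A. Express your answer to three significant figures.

1.26×10⁴ V

Only the component of displacement along E changes the potential: ΔV = −E·d·cosθ.
ΔV = −(2.61×10⁴ V/m)(0.559 m)cos150° = 1.26×10⁴ V.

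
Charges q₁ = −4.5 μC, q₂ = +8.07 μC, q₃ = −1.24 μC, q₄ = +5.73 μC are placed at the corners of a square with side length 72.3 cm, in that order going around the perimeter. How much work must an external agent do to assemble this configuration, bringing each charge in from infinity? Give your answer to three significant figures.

The assembly work is the sum of pairwise potential energies, U = Σ_{i<j} kqᵢqⱼ/rᵢⱼ.
The four side pairs have separation 0.723 m and the two diagonal pairs 1.02 m.
Summing all 6 pair terms gives U = -0.529 J.

-0.529 J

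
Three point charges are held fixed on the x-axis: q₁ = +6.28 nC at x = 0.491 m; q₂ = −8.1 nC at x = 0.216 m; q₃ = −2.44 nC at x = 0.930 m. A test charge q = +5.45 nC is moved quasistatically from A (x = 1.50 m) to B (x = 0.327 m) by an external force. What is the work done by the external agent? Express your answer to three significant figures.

-1.68×10⁻⁶ J

For quasistatic motion the external work equals the change in potential energy: W_ext = qΔV = q(V_B − V_A).
At A: distances to the source charges are 1.01 m, 1.28 m, 0.570 m; V_A = Σ kqᵢ/rᵢ = -39.2 V.
At B: distances to the source charges are 0.164 m, 0.111 m, 0.603 m; V_B = Σ kqᵢ/rᵢ = -348 V.
ΔV = V_B − V_A = -309 V.
W_ext = qΔV = (5.45×10⁻⁹ C)(-309 V) = -1.68×10⁻⁶ J.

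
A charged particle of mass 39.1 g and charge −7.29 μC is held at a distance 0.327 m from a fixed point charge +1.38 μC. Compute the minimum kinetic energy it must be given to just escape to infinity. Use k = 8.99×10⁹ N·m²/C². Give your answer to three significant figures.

0.277 J

To just escape, total mechanical energy must reach zero at infinity: ½mv²_min + U = 0, so ½mv²_min = −U = |kQq|/r.
|U| = |kQq|/r = (8.99×10⁹ N·m²/C²)(1.38×10⁻⁶)(7.29×10⁻⁶)/(0.327) = 0.277 J.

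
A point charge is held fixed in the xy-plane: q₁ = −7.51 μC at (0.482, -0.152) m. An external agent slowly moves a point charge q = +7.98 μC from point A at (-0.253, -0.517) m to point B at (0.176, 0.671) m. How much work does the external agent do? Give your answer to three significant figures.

For quasistatic motion the external work equals the change in potential energy: W_ext = qΔV = q(V_B − V_A).
At A: distance to the source charge is 0.821 m; V_A = kq₁/r = -8.23×10⁴ V.
At B: distance to the source charge is 0.878 m; V_B = kq₁/r = -7.69×10⁴ V.
ΔV = V_B − V_A = 5380 V.
W_ext = qΔV = (7.98×10⁻⁶ C)(5380 V) = 0.0429 J.

0.0429 J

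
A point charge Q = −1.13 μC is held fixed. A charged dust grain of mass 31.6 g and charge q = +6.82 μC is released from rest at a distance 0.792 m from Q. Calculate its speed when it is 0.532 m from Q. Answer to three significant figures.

1.64 m/s

Only the electrostatic force acts, so mechanical energy is conserved: ½mv² = U₁ − U₂ = kQq(1/r₁ − 1/r₂).
U₁ − U₂ = (8.99×10⁹ N·m²/C²)(-1.13×10⁻⁶ C)(6.82×10⁻⁶ C)(1/0.792 − 1/0.532) = 0.0428 J.
v = √(2·0.0428/0.0316) = 1.64 m/s.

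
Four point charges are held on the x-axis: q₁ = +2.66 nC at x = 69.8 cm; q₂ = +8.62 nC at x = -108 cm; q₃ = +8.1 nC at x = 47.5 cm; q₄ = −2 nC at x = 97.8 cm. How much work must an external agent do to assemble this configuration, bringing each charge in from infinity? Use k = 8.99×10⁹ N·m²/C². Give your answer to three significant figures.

8.53×10⁻⁷ J

The assembly work is the sum of pairwise potential energies, U = Σ_{i<j} kqᵢqⱼ/rᵢⱼ.
Pair separations: r₁₂ = 1.78 m, r₁₃ = 0.223 m, r₁₄ = 0.280 m, r₂₃ = 1.56 m, r₂₄ = 2.06 m, r₃₄ = 0.503 m.
Summing all 6 pair terms gives U = 8.53×10⁻⁷ J.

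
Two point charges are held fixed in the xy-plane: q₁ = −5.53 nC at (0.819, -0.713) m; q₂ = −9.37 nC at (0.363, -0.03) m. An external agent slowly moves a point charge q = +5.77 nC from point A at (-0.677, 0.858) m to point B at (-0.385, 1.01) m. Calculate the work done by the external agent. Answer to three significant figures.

-2.82×10⁻⁸ J

For quasistatic motion the external work equals the change in potential energy: W_ext = qΔV = q(V_B − V_A).
At A: distances to the source charges are 2.17 m, 1.37 m; V_A = Σ kqᵢ/rᵢ = -84.5 V.
At B: distances to the source charges are 2.10 m, 1.28 m; V_B = Σ kqᵢ/rᵢ = -89.4 V.
ΔV = V_B − V_A = -4.89 V.
W_ext = qΔV = (5.77×10⁻⁹ C)(-4.89 V) = -2.82×10⁻⁸ J.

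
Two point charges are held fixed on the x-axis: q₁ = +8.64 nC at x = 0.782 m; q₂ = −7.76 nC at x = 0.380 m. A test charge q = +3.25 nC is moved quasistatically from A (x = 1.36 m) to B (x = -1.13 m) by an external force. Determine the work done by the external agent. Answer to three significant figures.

-2.24×10⁻⁷ J

For quasistatic motion the external work equals the change in potential energy: W_ext = qΔV = q(V_B − V_A).
At A: distances to the source charges are 0.578 m, 0.980 m; V_A = Σ kqᵢ/rᵢ = 63.2 V.
At B: distances to the source charges are 1.91 m, 1.51 m; V_B = Σ kqᵢ/rᵢ = -5.58 V.
ΔV = V_B − V_A = -68.8 V.
W_ext = qΔV = (3.25×10⁻⁹ C)(-68.8 V) = -2.24×10⁻⁷ J.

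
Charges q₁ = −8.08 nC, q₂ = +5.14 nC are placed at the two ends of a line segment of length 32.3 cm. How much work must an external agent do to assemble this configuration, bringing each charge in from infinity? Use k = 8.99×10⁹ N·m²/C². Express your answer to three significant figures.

The assembly work is the sum of pairwise potential energies, U = Σ_{i<j} kqᵢqⱼ/rᵢⱼ.
The separation is r = 0.323 m.
U = (-1.16×10⁻⁶) = -1.16×10⁻⁶ J.

-1.16×10⁻⁶ J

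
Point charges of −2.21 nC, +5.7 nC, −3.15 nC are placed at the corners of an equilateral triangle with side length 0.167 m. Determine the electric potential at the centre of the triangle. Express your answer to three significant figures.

31.7 V

Electric potential is a scalar, so the contributions from each charge add algebraically: V = Σ kqᵢ/rᵢ.
The distance from each vertex to the centroid is a/√3 = 0.0964 m.
V = k[(-2.21×10⁻⁹)/(0.0964) + (5.70×10⁻⁹)/(0.0964) + (-3.15×10⁻⁹)/(0.0964)] = 31.7 V.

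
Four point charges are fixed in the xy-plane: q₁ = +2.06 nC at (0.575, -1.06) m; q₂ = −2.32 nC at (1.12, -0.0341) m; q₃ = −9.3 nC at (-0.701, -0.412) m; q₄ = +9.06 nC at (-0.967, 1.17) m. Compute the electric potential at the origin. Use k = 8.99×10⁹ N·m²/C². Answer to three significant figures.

The total potential is the scalar sum of each charge's contribution, V = Σ kqᵢ/rᵢ.
Distances from the field point to each charge: r₁ = 1.21 m, r₂ = 1.12 m, r₃ = 0.813 m, r₄ = 1.52 m.
V = k[(2.06×10⁻⁹)/(1.21) + (-2.32×10⁻⁹)/(1.12) + (-9.30×10⁻⁹)/(0.813) + (9.06×10⁻⁹)/(1.52)] = -52.4 V.

-52.4 V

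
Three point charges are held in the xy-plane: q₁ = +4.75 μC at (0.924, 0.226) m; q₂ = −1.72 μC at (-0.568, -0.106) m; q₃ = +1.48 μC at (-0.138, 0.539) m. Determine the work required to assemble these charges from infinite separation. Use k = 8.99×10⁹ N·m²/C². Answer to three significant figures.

-0.0205 J

The work to assemble the configuration equals its total potential energy, U = Σ kqᵢqⱼ/rᵢⱼ over all pairs.
Pair separations: r₁₂ = 1.53 m, r₁₃ = 1.11 m, r₂₃ = 0.775 m.
U = (-0.0481) + (0.0571) + (-0.0295) = -0.0205 J.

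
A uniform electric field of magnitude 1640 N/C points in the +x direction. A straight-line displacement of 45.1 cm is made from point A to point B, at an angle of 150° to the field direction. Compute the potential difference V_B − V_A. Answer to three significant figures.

Only the component of displacement along E changes the potential: ΔV = −E·d·cosθ.
ΔV = −(1640 V/m)(0.451 m)cos150° = 641 V.

641 V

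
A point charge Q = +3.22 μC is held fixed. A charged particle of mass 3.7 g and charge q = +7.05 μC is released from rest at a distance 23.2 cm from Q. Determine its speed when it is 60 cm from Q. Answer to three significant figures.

Only the electrostatic force acts, so mechanical energy is conserved: ½mv² = U₁ − U₂ = kQq(1/r₁ − 1/r₂).
U₁ − U₂ = (8.99×10⁹ N·m²/C²)(3.22×10⁻⁶ C)(7.05×10⁻⁶ C)(1/0.232 − 1/0.600) = 0.540 J.
v = √(2·0.540/3.70×10⁻³) = 17.1 m/s.

17.1 m/s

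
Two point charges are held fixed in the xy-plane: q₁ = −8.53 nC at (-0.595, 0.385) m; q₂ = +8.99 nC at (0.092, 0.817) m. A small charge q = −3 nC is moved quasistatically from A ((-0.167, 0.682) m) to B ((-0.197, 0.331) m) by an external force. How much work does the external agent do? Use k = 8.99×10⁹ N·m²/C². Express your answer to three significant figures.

For quasistatic motion the external work equals the change in potential energy: W_ext = qΔV = q(V_B − V_A).
At A: distances to the source charges are 0.521 m, 0.292 m; V_A = Σ kqᵢ/rᵢ = 130 V.
At B: distances to the source charges are 0.402 m, 0.565 m; V_B = Σ kqᵢ/rᵢ = -48.0 V.
ΔV = V_B − V_A = -178 V.
W_ext = qΔV = (-3.00×10⁻⁹ C)(-178 V) = 5.33×10⁻⁷ J.

5.33×10⁻⁷ J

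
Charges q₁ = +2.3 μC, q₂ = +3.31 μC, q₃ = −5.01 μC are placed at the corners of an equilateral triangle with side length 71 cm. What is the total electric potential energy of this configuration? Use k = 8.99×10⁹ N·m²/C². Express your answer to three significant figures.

-0.259 J

The work to assemble the configuration equals its total potential energy, U = Σ kqᵢqⱼ/rᵢⱼ over all pairs.
All three pair separations equal the side length, 0.710 m.
U = (0.0964) + (-0.146) + (-0.210) = -0.259 J.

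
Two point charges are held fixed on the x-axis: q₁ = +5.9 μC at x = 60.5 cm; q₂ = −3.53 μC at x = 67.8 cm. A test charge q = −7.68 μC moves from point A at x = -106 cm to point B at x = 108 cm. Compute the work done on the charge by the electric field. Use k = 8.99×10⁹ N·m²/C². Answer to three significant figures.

The work done by the electric force is W_field = −ΔU = −q(V_B − V_A) = q(V_A − V_B).
At A: distances to the source charges are 1.67 m, 1.74 m; V_A = Σ kqᵢ/rᵢ = 1.36×10⁴ V.
At B: distances to the source charges are 0.475 m, 0.402 m; V_B = Σ kqᵢ/rᵢ = 3.27×10⁴ V.
ΔV = V_B − V_A = 1.91×10⁴ V.
W_field = −qΔV = −(-7.68×10⁻⁶ C)(1.91×10⁴ V) = 0.147 J.

0.147 J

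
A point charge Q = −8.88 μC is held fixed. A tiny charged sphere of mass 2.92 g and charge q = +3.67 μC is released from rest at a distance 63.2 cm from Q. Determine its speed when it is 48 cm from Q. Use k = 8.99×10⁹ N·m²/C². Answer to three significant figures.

Only the electrostatic force acts, so mechanical energy is conserved: ½mv² = U₁ − U₂ = kQq(1/r₁ − 1/r₂).
U₁ − U₂ = (8.99×10⁹ N·m²/C²)(-8.88×10⁻⁶ C)(3.67×10⁻⁶ C)(1/0.632 − 1/0.480) = 0.147 J.
v = √(2·0.147/2.92×10⁻³) = 10.0 m/s.

10.0 m/s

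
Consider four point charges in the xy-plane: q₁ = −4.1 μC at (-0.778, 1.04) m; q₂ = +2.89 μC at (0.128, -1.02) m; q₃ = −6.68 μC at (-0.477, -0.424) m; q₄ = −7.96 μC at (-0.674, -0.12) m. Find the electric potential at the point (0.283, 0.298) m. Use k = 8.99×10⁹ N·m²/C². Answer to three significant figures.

The total potential is the scalar sum of each charge's contribution, V = Σ kqᵢ/rᵢ.
Distances from the field point to each charge: r₁ = 1.29 m, r₂ = 1.33 m, r₃ = 1.05 m, r₄ = 1.04 m.
V = k[(-4.10×10⁻⁶)/(1.29) + (2.89×10⁻⁶)/(1.33) + (-6.68×10⁻⁶)/(1.05) + (-7.96×10⁻⁶)/(1.04)] = -1.35×10⁵ V.

-1.35×10⁵ V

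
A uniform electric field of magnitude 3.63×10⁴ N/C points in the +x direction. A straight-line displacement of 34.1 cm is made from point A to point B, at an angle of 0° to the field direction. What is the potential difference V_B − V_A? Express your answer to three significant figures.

Only the component of displacement along E changes the potential: ΔV = −E·d·cosθ.
ΔV = −(3.63×10⁴ V/m)(0.341 m)cos0° = -1.24×10⁴ V.

-1.24×10⁴ V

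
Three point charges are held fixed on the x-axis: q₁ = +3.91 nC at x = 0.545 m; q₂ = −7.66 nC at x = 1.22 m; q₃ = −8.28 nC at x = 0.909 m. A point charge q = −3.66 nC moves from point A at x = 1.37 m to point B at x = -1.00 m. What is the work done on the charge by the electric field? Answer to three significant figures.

1.94×10⁻⁶ J

The work done by the electric force is W_field = −ΔU = −q(V_B − V_A) = q(V_A − V_B).
At A: distances to the source charges are 0.825 m, 0.150 m, 0.461 m; V_A = Σ kqᵢ/rᵢ = -578 V.
At B: distances to the source charges are 1.54 m, 2.22 m, 1.91 m; V_B = Σ kqᵢ/rᵢ = -47.3 V.
ΔV = V_B − V_A = 531 V.
W_field = −qΔV = −(-3.66×10⁻⁹ C)(531 V) = 1.94×10⁻⁶ J.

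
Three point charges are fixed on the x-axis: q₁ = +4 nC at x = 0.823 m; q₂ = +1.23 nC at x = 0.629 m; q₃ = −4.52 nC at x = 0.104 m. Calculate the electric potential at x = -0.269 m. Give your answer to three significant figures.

-63.7 V

Electric potential is a scalar, so the contributions from each charge add algebraically: V = Σ kqᵢ/rᵢ.
Distances from the field point to each charge: r₁ = 1.09 m, r₂ = 0.898 m, r₃ = 0.373 m.
V = k[(4.00×10⁻⁹)/(1.09) + (1.23×10⁻⁹)/(0.898) + (-4.52×10⁻⁹)/(0.373)] = -63.7 V.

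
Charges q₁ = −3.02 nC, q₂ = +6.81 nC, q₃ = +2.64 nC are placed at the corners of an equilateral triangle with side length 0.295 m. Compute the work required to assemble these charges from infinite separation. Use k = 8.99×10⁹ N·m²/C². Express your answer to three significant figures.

-3.22×10⁻⁷ J

The work to assemble the configuration equals its total potential energy, U = Σ kqᵢqⱼ/rᵢⱼ over all pairs.
All three pair separations equal the side length, 0.295 m.
U = (-6.27×10⁻⁷) + (-2.43×10⁻⁷) + (5.48×10⁻⁷) = -3.22×10⁻⁷ J.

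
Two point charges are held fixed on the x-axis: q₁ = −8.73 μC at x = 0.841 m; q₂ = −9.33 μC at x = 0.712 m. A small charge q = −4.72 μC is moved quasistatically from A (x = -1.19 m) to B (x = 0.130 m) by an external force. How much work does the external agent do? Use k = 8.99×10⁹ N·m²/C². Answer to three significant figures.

For quasistatic motion the external work equals the change in potential energy: W_ext = qΔV = q(V_B − V_A).
At A: distances to the source charges are 2.03 m, 1.90 m; V_A = Σ kqᵢ/rᵢ = -8.27×10⁴ V.
At B: distances to the source charges are 0.711 m, 0.582 m; V_B = Σ kqᵢ/rᵢ = -2.55×10⁵ V.
ΔV = V_B − V_A = -1.72×10⁵ V.
W_ext = qΔV = (-4.72×10⁻⁶ C)(-1.72×10⁵ V) = 0.811 J.

0.811 J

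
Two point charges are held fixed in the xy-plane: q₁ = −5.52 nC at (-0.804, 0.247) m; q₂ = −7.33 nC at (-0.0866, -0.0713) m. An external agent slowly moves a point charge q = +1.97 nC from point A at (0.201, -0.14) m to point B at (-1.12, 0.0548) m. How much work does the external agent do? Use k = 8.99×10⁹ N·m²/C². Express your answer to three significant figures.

1.41×10⁻⁷ J

For quasistatic motion the external work equals the change in potential energy: W_ext = qΔV = q(V_B − V_A).
At A: distances to the source charges are 1.08 m, 0.296 m; V_A = Σ kqᵢ/rᵢ = -269 V.
At B: distances to the source charges are 0.370 m, 1.04 m; V_B = Σ kqᵢ/rᵢ = -197 V.
ΔV = V_B − V_A = 71.5 V.
W_ext = qΔV = (1.97×10⁻⁹ C)(71.5 V) = 1.41×10⁻⁷ J.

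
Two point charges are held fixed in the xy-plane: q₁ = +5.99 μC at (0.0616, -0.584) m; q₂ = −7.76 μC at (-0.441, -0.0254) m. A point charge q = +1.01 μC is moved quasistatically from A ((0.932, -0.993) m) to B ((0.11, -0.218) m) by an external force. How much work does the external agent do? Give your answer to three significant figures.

For quasistatic motion the external work equals the change in potential energy: W_ext = qΔV = q(V_B − V_A).
At A: distances to the source charges are 0.962 m, 1.68 m; V_A = Σ kqᵢ/rᵢ = 1.45×10⁴ V.
At B: distances to the source charges are 0.369 m, 0.584 m; V_B = Σ kqᵢ/rᵢ = 2.63×10⁴ V.
ΔV = V_B − V_A = 1.19×10⁴ V.
W_ext = qΔV = (1.01×10⁻⁶ C)(1.19×10⁴ V) = 0.0120 J.

0.0120 J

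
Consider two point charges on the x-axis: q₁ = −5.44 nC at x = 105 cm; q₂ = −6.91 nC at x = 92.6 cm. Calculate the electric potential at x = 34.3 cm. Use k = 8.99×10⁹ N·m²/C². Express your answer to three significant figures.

The total potential is the scalar sum of each charge's contribution, V = Σ kqᵢ/rᵢ.
Distances from the field point to each charge: r₁ = 0.707 m, r₂ = 0.583 m.
V = k[(-5.44×10⁻⁹)/(0.707) + (-6.91×10⁻⁹)/(0.583)] = -176 V.

-176 V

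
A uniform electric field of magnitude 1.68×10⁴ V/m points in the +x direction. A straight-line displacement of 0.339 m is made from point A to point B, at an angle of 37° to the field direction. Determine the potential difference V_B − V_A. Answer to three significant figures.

Only the component of displacement along E changes the potential: ΔV = −E·d·cosθ.
ΔV = −(1.68×10⁴ V/m)(0.339 m)cos37° = -4550 V.

-4550 V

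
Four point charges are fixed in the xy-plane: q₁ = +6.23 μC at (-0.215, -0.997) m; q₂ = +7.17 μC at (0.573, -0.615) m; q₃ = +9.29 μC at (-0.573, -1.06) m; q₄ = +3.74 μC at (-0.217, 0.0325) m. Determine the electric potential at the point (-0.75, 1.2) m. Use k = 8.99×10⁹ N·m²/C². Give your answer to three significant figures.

1.17×10⁵ V

Electric potential is a scalar, so the contributions from each charge add algebraically: V = Σ kqᵢ/rᵢ.
Distances from the field point to each charge: r₁ = 2.26 m, r₂ = 2.25 m, r₃ = 2.27 m, r₄ = 1.28 m.
V = k[(6.23×10⁻⁶)/(2.26) + (7.17×10⁻⁶)/(2.25) + (9.29×10⁻⁶)/(2.27) + (3.74×10⁻⁶)/(1.28)] = 1.17×10⁵ V.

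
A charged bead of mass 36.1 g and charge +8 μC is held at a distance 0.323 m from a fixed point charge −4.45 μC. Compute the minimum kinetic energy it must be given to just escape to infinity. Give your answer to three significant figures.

0.991 J

To just escape, total mechanical energy must reach zero at infinity: ½mv²_min + U = 0, so ½mv²_min = −U = |kQq|/r.
|U| = |kQq|/r = (8.99×10⁹ N·m²/C²)(4.45×10⁻⁶)(8.00×10⁻⁶)/(0.323) = 0.991 J.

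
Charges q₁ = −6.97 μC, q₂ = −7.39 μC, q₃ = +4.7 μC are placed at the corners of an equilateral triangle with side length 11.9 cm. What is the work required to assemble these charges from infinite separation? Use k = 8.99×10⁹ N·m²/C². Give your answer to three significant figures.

-1.21 J

The work to assemble the configuration equals its total potential energy, U = Σ kqᵢqⱼ/rᵢⱼ over all pairs.
All three pair separations equal the side length, 0.119 m.
U = (3.89) + (-2.47) + (-2.62) = -1.21 J.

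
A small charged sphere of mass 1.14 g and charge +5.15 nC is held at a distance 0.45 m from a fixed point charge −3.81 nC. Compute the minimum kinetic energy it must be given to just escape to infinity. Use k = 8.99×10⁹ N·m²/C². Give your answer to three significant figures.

To just escape, total mechanical energy must reach zero at infinity: ½mv²_min + U = 0, so ½mv²_min = −U = |kQq|/r.
|U| = |kQq|/r = (8.99×10⁹ N·m²/C²)(3.81×10⁻⁹)(5.15×10⁻⁹)/(0.450) = 3.92×10⁻⁷ J.

3.92×10⁻⁷ J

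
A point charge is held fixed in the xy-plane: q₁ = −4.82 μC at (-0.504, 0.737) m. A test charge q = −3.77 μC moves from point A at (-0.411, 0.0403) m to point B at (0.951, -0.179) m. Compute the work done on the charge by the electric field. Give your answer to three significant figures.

The work done by the electric force is W_field = −ΔU = −q(V_B − V_A) = q(V_A − V_B).
At A: distance to the source charge is 0.703 m; V_A = kq₁/r = -6.16×10⁴ V.
At B: distance to the source charge is 1.72 m; V_B = kq₁/r = -2.52×10⁴ V.
ΔV = V_B − V_A = 3.64×10⁴ V.
W_field = −qΔV = −(-3.77×10⁻⁶ C)(3.64×10⁴ V) = 0.137 J.

0.137 J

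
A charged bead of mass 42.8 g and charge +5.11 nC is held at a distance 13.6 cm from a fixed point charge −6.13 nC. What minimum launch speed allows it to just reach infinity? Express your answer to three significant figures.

To just escape, total mechanical energy must reach zero at infinity: ½mv²_min + U = 0, so ½mv²_min = −U = |kQq|/r.
|U| = |kQq|/r = (8.99×10⁹ N·m²/C²)(6.13×10⁻⁹)(5.11×10⁻⁹)/(0.136) = 2.07×10⁻⁶ J.
v_min = √(2|U|/m) = √(2·2.07×10⁻⁶/0.0428) = 9.84×10⁻³ m/s.

9.84×10⁻³ m/s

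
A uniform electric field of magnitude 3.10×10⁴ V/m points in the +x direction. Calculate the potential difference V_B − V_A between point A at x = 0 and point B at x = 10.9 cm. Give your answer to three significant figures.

In a uniform field, potential decreases in the direction of E: V_B − V_A = −E·Δx.
V_B − V_A = −(3.10×10⁴ V/m)(0.109 m) = -3380 V.

-3380 V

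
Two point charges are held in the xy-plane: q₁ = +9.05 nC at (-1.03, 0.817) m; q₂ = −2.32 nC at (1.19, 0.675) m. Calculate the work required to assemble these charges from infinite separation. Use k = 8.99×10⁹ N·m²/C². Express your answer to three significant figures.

-8.49×10⁻⁸ J

The work to assemble the configuration equals its total potential energy, U = Σ kqᵢqⱼ/rᵢⱼ over all pairs.
Pair separations: r₁₂ = 2.22 m.
U = (-8.49×10⁻⁸) = -8.49×10⁻⁸ J.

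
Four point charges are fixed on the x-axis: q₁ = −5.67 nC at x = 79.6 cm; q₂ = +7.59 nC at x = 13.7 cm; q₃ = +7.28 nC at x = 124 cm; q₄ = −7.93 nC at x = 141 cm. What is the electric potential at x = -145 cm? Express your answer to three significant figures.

The total potential is the scalar sum of each charge's contribution, V = Σ kqᵢ/rᵢ.
Distances from the field point to each charge: r₁ = 2.25 m, r₂ = 1.59 m, r₃ = 2.69 m, r₄ = 2.86 m.
V = k[(-5.67×10⁻⁹)/(2.25) + (7.59×10⁻⁹)/(1.59) + (7.28×10⁻⁹)/(2.69) + (-7.93×10⁻⁹)/(2.86)] = 19.7 V.

19.7 V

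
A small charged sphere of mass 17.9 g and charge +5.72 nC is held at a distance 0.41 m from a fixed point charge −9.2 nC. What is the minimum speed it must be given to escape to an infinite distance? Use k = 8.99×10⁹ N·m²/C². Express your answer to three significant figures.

0.0114 m/s

To just escape, total mechanical energy must reach zero at infinity: ½mv²_min + U = 0, so ½mv²_min = −U = |kQq|/r.
|U| = |kQq|/r = (8.99×10⁹ N·m²/C²)(9.20×10⁻⁹)(5.72×10⁻⁹)/(0.410) = 1.15×10⁻⁶ J.
v_min = √(2|U|/m) = √(2·1.15×10⁻⁶/0.0179) = 0.0114 m/s.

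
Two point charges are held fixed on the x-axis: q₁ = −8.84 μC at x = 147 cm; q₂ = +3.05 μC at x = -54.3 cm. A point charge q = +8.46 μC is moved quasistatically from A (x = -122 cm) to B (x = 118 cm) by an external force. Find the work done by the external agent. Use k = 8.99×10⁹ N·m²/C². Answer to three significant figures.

For quasistatic motion the external work equals the change in potential energy: W_ext = qΔV = q(V_B − V_A).
At A: distances to the source charges are 2.69 m, 0.677 m; V_A = Σ kqᵢ/rᵢ = 1.10×10⁴ V.
At B: distances to the source charges are 0.290 m, 1.72 m; V_B = Σ kqᵢ/rᵢ = -2.58×10⁵ V.
ΔV = V_B − V_A = -2.69×10⁵ V.
W_ext = qΔV = (8.46×10⁻⁶ C)(-2.69×10⁵ V) = -2.28 J.

-2.28 J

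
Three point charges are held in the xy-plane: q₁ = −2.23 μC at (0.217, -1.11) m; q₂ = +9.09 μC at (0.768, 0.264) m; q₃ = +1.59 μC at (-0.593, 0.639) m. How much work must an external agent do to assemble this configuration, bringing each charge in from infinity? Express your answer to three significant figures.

-0.0476 J

The work to assemble the configuration equals its total potential energy, U = Σ kqᵢqⱼ/rᵢⱼ over all pairs.
Pair separations: r₁₂ = 1.48 m, r₁₃ = 1.93 m, r₂₃ = 1.41 m.
U = (-0.123) + (-0.0165) + (0.0920) = -0.0476 J.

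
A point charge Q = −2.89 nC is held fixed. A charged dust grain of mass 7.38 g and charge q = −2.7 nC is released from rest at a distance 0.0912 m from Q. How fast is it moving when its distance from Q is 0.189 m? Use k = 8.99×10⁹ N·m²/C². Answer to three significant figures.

0.0104 m/s

Only the electrostatic force acts, so mechanical energy is conserved: ½mv² = U₁ − U₂ = kQq(1/r₁ − 1/r₂).
U₁ − U₂ = (8.99×10⁹ N·m²/C²)(-2.89×10⁻⁹ C)(-2.70×10⁻⁹ C)(1/0.0912 − 1/0.189) = 3.98×10⁻⁷ J.
v = √(2·3.98×10⁻⁷/7.38×10⁻³) = 0.0104 m/s.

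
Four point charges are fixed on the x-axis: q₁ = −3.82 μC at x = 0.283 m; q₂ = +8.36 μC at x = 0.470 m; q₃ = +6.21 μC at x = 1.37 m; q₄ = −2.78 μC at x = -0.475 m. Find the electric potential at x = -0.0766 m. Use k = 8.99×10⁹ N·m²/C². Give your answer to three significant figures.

1.79×10⁴ V

The total potential is the scalar sum of each charge's contribution, V = Σ kqᵢ/rᵢ.
Distances from the field point to each charge: r₁ = 0.360 m, r₂ = 0.547 m, r₃ = 1.45 m, r₄ = 0.398 m.
V = k[(-3.82×10⁻⁶)/(0.360) + (8.36×10⁻⁶)/(0.547) + (6.21×10⁻⁶)/(1.45) + (-2.78×10⁻⁶)/(0.398)] = 1.79×10⁴ V.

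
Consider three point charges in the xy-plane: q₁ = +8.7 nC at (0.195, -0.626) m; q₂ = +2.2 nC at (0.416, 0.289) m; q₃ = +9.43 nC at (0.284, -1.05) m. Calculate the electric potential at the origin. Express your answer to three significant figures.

236 V

The total potential is the scalar sum of each charge's contribution, V = Σ kqᵢ/rᵢ.
Distances from the field point to each charge: r₁ = 0.656 m, r₂ = 0.507 m, r₃ = 1.09 m.
V = k[(8.70×10⁻⁹)/(0.656) + (2.20×10⁻⁹)/(0.507) + (9.43×10⁻⁹)/(1.09)] = 236 V.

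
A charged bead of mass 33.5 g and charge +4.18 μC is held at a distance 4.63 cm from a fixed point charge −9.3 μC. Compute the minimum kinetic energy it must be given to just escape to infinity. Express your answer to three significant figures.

To just escape, total mechanical energy must reach zero at infinity: ½mv²_min + U = 0, so ½mv²_min = −U = |kQq|/r.
|U| = |kQq|/r = (8.99×10⁹ N·m²/C²)(9.30×10⁻⁶)(4.18×10⁻⁶)/(0.0463) = 7.55 J.

7.55 J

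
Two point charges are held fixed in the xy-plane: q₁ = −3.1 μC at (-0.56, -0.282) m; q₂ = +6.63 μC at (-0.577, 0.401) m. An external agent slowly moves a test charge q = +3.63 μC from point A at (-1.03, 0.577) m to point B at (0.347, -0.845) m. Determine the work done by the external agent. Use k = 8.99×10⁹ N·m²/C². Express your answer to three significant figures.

-0.297 J

For quasistatic motion the external work equals the change in potential energy: W_ext = qΔV = q(V_B − V_A).
At A: distances to the source charges are 0.979 m, 0.486 m; V_A = Σ kqᵢ/rᵢ = 9.42×10⁴ V.
At B: distances to the source charges are 1.07 m, 1.55 m; V_B = Σ kqᵢ/rᵢ = 1.23×10⁴ V.
ΔV = V_B − V_A = -8.19×10⁴ V.
W_ext = qΔV = (3.63×10⁻⁶ C)(-8.19×10⁴ V) = -0.297 J.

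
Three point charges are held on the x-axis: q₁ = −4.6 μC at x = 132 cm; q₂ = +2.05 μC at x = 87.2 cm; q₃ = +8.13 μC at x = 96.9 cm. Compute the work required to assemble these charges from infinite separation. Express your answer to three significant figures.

The assembly work is the sum of pairwise potential energies, U = Σ_{i<j} kqᵢqⱼ/rᵢⱼ.
Pair separations: r₁₂ = 0.448 m, r₁₃ = 0.351 m, r₂₃ = 0.0970 m.
U = (-0.189) + (-0.958) + (1.54) = 0.398 J.

0.398 J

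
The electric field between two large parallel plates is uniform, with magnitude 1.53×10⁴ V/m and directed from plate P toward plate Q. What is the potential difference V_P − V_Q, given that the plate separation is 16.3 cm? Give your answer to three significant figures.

2490 V

In a uniform field, potential decreases in the direction of E: ΔV = −E·d for a displacement d parallel to E.
Going from Q to P is a displacement of 16.3 cm opposite to the field, so V_P − V_Q = +Ed = 2490 V.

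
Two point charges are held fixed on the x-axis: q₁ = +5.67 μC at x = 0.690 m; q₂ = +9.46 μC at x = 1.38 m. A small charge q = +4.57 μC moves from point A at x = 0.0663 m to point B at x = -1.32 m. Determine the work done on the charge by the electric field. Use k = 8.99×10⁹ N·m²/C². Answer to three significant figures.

0.410 J

The work done by the electric force is W_field = −ΔU = −q(V_B − V_A) = q(V_A − V_B).
At A: distances to the source charges are 0.624 m, 1.31 m; V_A = Σ kqᵢ/rᵢ = 1.46×10⁵ V.
At B: distances to the source charges are 2.01 m, 2.70 m; V_B = Σ kqᵢ/rᵢ = 5.69×10⁴ V.
ΔV = V_B − V_A = -8.96×10⁴ V.
W_field = −qΔV = −(4.57×10⁻⁶ C)(-8.96×10⁴ V) = 0.410 J.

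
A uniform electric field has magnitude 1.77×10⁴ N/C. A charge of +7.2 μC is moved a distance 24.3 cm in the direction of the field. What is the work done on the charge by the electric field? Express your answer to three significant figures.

0.0310 J

The potential change for a displacement 24.3 cm in the direction of the field is ΔV = −Ed = -4300 V.
W_field = −qΔV = 0.0310 J.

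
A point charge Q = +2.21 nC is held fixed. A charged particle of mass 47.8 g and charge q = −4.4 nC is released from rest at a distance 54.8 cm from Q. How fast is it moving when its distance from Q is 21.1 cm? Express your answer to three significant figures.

Only the electrostatic force acts, so mechanical energy is conserved: ½mv² = U₁ − U₂ = kQq(1/r₁ − 1/r₂).
U₁ − U₂ = (8.99×10⁹ N·m²/C²)(2.21×10⁻⁹ C)(-4.40×10⁻⁹ C)(1/0.548 − 1/0.211) = 2.55×10⁻⁷ J.
v = √(2·2.55×10⁻⁷/0.0478) = 3.27×10⁻³ m/s.

3.27×10⁻³ m/s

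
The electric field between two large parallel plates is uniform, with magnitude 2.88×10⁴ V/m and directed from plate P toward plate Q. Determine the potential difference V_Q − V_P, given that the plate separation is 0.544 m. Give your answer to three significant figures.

In a uniform field, potential decreases in the direction of E: ΔV = −E·d for a displacement d parallel to E.
Going from P to Q is a displacement of 0.544 m along the field, so V_Q − V_P = −Ed = -1.57×10⁴ V.

-1.57×10⁴ V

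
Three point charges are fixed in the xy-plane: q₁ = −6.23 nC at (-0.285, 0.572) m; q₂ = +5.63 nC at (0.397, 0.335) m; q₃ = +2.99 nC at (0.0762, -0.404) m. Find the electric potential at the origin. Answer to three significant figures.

Electric potential is a scalar, so the contributions from each charge add algebraically: V = Σ kqᵢ/rᵢ.
Distances from the field point to each charge: r₁ = 0.639 m, r₂ = 0.519 m, r₃ = 0.411 m.
V = k[(-6.23×10⁻⁹)/(0.639) + (5.63×10⁻⁹)/(0.519) + (2.99×10⁻⁹)/(0.411)] = 75.2 V.

75.2 V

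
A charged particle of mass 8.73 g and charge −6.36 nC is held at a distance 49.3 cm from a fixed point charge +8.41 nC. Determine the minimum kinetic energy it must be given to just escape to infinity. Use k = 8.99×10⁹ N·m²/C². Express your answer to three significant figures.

9.75×10⁻⁷ J

To just escape, total mechanical energy must reach zero at infinity: ½mv²_min + U = 0, so ½mv²_min = −U = |kQq|/r.
|U| = |kQq|/r = (8.99×10⁹ N·m²/C²)(8.41×10⁻⁹)(6.36×10⁻⁹)/(0.493) = 9.75×10⁻⁷ J.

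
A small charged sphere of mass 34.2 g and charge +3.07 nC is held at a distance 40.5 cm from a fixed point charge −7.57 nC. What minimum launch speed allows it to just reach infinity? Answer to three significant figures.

5.49×10⁻³ m/s

To just escape, total mechanical energy must reach zero at infinity: ½mv²_min + U = 0, so ½mv²_min = −U = |kQq|/r.
|U| = |kQq|/r = (8.99×10⁹ N·m²/C²)(7.57×10⁻⁹)(3.07×10⁻⁹)/(0.405) = 5.16×10⁻⁷ J.
v_min = √(2|U|/m) = √(2·5.16×10⁻⁷/0.0342) = 5.49×10⁻³ m/s.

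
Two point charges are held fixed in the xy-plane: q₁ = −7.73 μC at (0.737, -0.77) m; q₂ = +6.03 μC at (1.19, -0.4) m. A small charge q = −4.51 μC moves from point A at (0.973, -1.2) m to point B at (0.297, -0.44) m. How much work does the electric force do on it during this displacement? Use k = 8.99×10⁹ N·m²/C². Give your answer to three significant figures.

The work done by the electric force is W_field = −ΔU = −q(V_B − V_A) = q(V_A − V_B).
At A: distances to the source charges are 0.491 m, 0.829 m; V_A = Σ kqᵢ/rᵢ = -7.63×10⁴ V.
At B: distances to the source charges are 0.550 m, 0.894 m; V_B = Σ kqᵢ/rᵢ = -6.57×10⁴ V.
ΔV = V_B − V_A = 1.06×10⁴ V.
W_field = −qΔV = −(-4.51×10⁻⁶ C)(1.06×10⁴ V) = 0.0477 J.

0.0477 J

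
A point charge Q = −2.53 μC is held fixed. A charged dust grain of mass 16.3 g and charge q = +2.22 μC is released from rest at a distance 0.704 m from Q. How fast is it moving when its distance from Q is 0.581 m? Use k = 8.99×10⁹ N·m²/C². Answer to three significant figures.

1.36 m/s

Only the electrostatic force acts, so mechanical energy is conserved: ½mv² = U₁ − U₂ = kQq(1/r₁ − 1/r₂).
U₁ − U₂ = (8.99×10⁹ N·m²/C²)(-2.53×10⁻⁶ C)(2.22×10⁻⁶ C)(1/0.704 − 1/0.581) = 0.0152 J.
v = √(2·0.0152/0.0163) = 1.36 m/s.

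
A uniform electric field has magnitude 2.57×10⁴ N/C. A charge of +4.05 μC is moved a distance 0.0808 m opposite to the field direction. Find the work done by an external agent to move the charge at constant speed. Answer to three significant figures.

8.41×10⁻³ J

The potential change for a displacement 0.0808 m opposite to the field direction is ΔV = +Ed = 2080 V.
W_ext = qΔV = 8.41×10⁻³ J.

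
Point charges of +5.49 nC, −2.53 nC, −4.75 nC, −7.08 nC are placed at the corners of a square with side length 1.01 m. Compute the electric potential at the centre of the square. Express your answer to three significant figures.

-112 V

Electric potential is a scalar, so the contributions from each charge add algebraically: V = Σ kqᵢ/rᵢ.
The distance from each corner to the centre is a√2/2 = 0.714 m.
V = k[(5.49×10⁻⁹)/(0.714) + (-2.53×10⁻⁹)/(0.714) + (-4.75×10⁻⁹)/(0.714) + (-7.08×10⁻⁹)/(0.714)] = -112 V.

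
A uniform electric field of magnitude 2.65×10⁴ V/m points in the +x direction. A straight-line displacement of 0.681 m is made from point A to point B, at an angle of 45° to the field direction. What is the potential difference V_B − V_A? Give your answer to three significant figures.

-1.28×10⁴ V

Only the component of displacement along E changes the potential: ΔV = −E·d·cosθ.
ΔV = −(2.65×10⁴ V/m)(0.681 m)cos45° = -1.28×10⁴ V.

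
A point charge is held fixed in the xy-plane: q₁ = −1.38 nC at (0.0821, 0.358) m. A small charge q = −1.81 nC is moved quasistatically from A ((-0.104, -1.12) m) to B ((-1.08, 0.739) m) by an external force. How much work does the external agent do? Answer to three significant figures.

For quasistatic motion the external work equals the change in potential energy: W_ext = qΔV = q(V_B − V_A).
At A: distance to the source charge is 1.49 m; V_A = kq₁/r = -8.33 V.
At B: distance to the source charge is 1.22 m; V_B = kq₁/r = -10.1 V.
ΔV = V_B − V_A = -1.82 V.
W_ext = qΔV = (-1.81×10⁻⁹ C)(-1.82 V) = 3.29×10⁻⁹ J.

3.29×10⁻⁹ J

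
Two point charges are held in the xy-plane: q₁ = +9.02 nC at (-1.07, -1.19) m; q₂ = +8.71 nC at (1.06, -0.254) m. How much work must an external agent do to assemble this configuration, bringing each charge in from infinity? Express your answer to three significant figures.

The assembly work is the sum of pairwise potential energies, U = Σ_{i<j} kqᵢqⱼ/rᵢⱼ.
Pair separations: r₁₂ = 2.33 m.
U = (3.04×10⁻⁷) = 3.04×10⁻⁷ J.

3.04×10⁻⁷ J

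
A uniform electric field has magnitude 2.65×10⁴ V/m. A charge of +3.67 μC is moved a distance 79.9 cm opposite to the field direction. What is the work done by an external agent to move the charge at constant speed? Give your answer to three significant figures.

The potential change for a displacement 79.9 cm opposite to the field direction is ΔV = +Ed = 2.12×10⁴ V.
W_ext = qΔV = 0.0777 J.

0.0777 J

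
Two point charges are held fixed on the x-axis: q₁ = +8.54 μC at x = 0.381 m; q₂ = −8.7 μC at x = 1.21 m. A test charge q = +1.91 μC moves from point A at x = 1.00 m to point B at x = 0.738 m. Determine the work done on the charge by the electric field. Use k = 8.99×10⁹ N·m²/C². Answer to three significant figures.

The work done by the electric force is W_field = −ΔU = −q(V_B − V_A) = q(V_A − V_B).
At A: distances to the source charges are 0.619 m, 0.210 m; V_A = Σ kqᵢ/rᵢ = -2.48×10⁵ V.
At B: distances to the source charges are 0.357 m, 0.472 m; V_B = Σ kqᵢ/rᵢ = 4.93×10⁴ V.
ΔV = V_B − V_A = 2.98×10⁵ V.
W_field = −qΔV = −(1.91×10⁻⁶ C)(2.98×10⁵ V) = -0.569 J.

-0.569 J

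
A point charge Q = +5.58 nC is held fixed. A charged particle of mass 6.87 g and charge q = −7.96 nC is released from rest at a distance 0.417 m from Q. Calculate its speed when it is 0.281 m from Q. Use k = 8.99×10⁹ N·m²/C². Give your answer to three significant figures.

Only the electrostatic force acts, so mechanical energy is conserved: ½mv² = U₁ − U₂ = kQq(1/r₁ − 1/r₂).
U₁ − U₂ = (8.99×10⁹ N·m²/C²)(5.58×10⁻⁹ C)(-7.96×10⁻⁹ C)(1/0.417 − 1/0.281) = 4.63×10⁻⁷ J.
v = √(2·4.63×10⁻⁷/6.87×10⁻³) = 0.0116 m/s.

0.0116 m/s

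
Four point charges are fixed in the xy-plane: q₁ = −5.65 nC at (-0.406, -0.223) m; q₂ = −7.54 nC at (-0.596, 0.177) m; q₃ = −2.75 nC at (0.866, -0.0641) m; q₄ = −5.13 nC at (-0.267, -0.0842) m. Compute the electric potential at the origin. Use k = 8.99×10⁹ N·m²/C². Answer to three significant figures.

Electric potential is a scalar, so the contributions from each charge add algebraically: V = Σ kqᵢ/rᵢ.
Distances from the field point to each charge: r₁ = 0.463 m, r₂ = 0.622 m, r₃ = 0.868 m, r₄ = 0.280 m.
V = k[(-5.65×10⁻⁹)/(0.463) + (-7.54×10⁻⁹)/(0.622) + (-2.75×10⁻⁹)/(0.868) + (-5.13×10⁻⁹)/(0.280)] = -412 V.

-412 V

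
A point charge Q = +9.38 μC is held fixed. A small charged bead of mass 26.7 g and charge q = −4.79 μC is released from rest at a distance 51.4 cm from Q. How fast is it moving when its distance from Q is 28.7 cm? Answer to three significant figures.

Only the electrostatic force acts, so mechanical energy is conserved: ½mv² = U₁ − U₂ = kQq(1/r₁ − 1/r₂).
U₁ − U₂ = (8.99×10⁹ N·m²/C²)(9.38×10⁻⁶ C)(-4.79×10⁻⁶ C)(1/0.514 − 1/0.287) = 0.622 J.
v = √(2·0.622/0.0267) = 6.82 m/s.

6.82 m/s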